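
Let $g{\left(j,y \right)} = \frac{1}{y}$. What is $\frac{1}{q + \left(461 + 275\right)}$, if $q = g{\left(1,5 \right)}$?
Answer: $\frac{5}{3681} \approx 0.0013583$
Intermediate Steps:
$q = \frac{1}{5} \approx 0.2$
$\frac{1}{q + \left(461 + 275\right)} = \frac{1}{\frac{1}{5} + \left(461 + 275\right)} = \frac{1}{\frac{1}{5} + 736} = \frac{1}{\frac{3681}{5}} = \frac{5}{3681}$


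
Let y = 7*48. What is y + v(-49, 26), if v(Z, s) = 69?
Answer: 405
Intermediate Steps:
y = 336
y + v(-49, 26) = 336 + 69 = 405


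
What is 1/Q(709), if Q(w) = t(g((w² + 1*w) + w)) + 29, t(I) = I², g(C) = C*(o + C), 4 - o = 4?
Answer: 1/64574840724965114843630 ≈ 1.5486e-23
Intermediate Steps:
o = 0 (o = 4 - 1*4 = 4 - 4 = 0)
g(C) = C² (g(C) = C*(0 + C) = C*C = C²)
Q(w) = 29 + (w² + 2*w)⁴ (Q(w) = (((w² + 1*w) + w)²)² + 29 = (((w² + w) + w)²)² + 29 = (((w + w²) + w)²)² + 29 = ((w² + 2*w)²)² + 29 = (w² + 2*w)⁴ + 29 = 29 + (w² + 2*w)⁴)
1/Q(709) = 1/(29 + 709⁴*(2 + 709)⁴) = 1/(29 + 252688187761*711⁴) = 1/(29 + 252688187761*255551481441) = 1/(29 + 64574840724965114843601) = 1/64574840724965114843630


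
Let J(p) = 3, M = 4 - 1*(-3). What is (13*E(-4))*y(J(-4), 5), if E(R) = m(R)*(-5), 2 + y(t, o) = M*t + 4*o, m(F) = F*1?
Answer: 10140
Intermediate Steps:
M = 7 (M = 4 + 3 = 7)
m(F) = F
y(t, o) = -2 + 4*o + 7*t (y(t, o) = -2 + (7*t + 4*o) = -2 + (4*o + 7*t) = -2 + 4*o + 7*t)
E(R) = -5*R (E(R) = R*(-5) = -5*R)
(13*E(-4))*y(J(-4), 5) = (13*(-5*(-4)))*(-2 + 4*5 + 7*3) = (13*20)*(-2 + 20 + 21) = 260*39 = 10140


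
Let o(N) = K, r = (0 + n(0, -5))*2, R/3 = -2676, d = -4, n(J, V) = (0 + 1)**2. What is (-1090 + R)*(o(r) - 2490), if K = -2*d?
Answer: 22630876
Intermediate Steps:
n(J, V) = 1 (n(J, V) = 1**2 = 1)
R = -8028 (R = 3*(-2676) = -8028)
K = 8 (K = -2*(-4) = 8)
r = 2 (r = (0 + 1)*2 = 1*2 = 2)
o(N) = 8
(-1090 + R)*(o(r) - 2490) = (-1090 - 8028)*(8 - 2490) = -9118*(-2482) = 22630876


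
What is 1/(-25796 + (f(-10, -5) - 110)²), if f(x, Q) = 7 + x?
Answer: -1/13027 ≈ -7.6764e-5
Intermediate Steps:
1/(-25796 + (f(-10, -5) - 110)²) = 1/(-25796 + ((7 - 10) - 110)²) = 1/(-25796 + (-3 - 110)²) = 1/(-25796 + (-113)²) = 1/(-25796 + 12769) = 1/(-13027) = -1/13027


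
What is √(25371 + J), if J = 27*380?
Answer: 3*√3959 ≈ 188.76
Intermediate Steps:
J = 10260
√(25371 + J) = √(25371 + 10260) = √35631 = 3*√3959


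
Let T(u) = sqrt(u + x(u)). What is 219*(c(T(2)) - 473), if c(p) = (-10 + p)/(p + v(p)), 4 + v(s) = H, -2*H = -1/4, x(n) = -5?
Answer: -118850643/1153 + 85848*I*sqrt(3)/1153 ≈ -1.0308e+5 + 128.96*I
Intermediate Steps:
T(u) = sqrt(-5 + u) (T(u) = sqrt(u - 5) = sqrt(-5 + u))
H = 1/8 (H = -(-1)/(2*4) = -1/2*(-1/4) = 1/8 ≈ 0.12500)
v(s) = -31/8 (v(s) = -4 + 1/8 = -31/8)
c(p) = (-10 + p)/(-31/8 + p) (c(p) = (-10 + p)/(p - 31/8) = (-10 + p)/(-31/8 + p))
219*(c(T(2)) - 473) = 219*(8*(-10 + sqrt(-5 + 2))/(-31 + 8*sqrt(-5 + 2)) - 473) = 219*(8*(-10 + sqrt(-3))/(-31 + 8*sqrt(-3)) - 473) = 219*(8*(-10 + I*sqrt(3))/(-31 + 8*(I*sqrt(3))) - 473) = 219*(8*(-10 + I*sqrt(3))/(-31 + 8*I*sqrt(3)) - 473) = 219*(-473 + 8*(-10 + I*sqrt(3))/(-31 + 8*I*sqrt(3))) = -103587 + 1752*(-10 + I*sqrt(3))/(-31 + 8*I*sqrt(3))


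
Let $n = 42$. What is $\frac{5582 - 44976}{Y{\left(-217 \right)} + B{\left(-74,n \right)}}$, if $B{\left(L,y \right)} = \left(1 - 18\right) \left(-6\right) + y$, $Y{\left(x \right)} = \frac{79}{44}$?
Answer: $- \frac{1733336}{6415} \approx -270.2$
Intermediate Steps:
$Y{\left(x \right)} = \frac{79}{44}$ ($Y{\left(x \right)} = 79 \cdot \frac{1}{44} = \frac{79}{44}$)
$B{\left(L,y \right)} = 102 + y$ ($B{\left(L,y \right)} = \left(1 - 18\right) \left(-6\right) + y = \left(-17\right) \left(-6\right) + y = 102 + y$)
$\frac{5582 - 44976}{Y{\left(-217 \right)} + B{\left(-74,n \right)}} = \frac{5582 - 44976}{\frac{79}{44} + \left(102 + 42\right)} = - \frac{39394}{\frac{79}{44} + 144} = - \frac{39394}{\frac{6415}{44}} = \left(-39394\right) \frac{44}{6415} = - \frac{1733336}{6415}$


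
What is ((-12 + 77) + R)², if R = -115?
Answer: 2500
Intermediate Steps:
((-12 + 77) + R)² = ((-12 + 77) - 115)² = (65 - 115)² = (-50)² = 2500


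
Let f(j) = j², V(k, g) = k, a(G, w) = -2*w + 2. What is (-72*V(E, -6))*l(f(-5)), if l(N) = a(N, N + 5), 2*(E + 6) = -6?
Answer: -37584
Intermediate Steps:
a(G, w) = 2 - 2*w
E = -9 (E = -6 + (½)*(-6) = -6 - 3 = -9)
l(N) = -8 - 2*N (l(N) = 2 - 2*(N + 5) = 2 - 2*(5 + N) = 2 + (-10 - 2*N) = -8 - 2*N)
(-72*V(E, -6))*l(f(-5)) = (-72*(-9))*(-8 - 2*(-5)²) = 648*(-8 - 2*25) = 648*(-8 - 50) = 648*(-58) = -37584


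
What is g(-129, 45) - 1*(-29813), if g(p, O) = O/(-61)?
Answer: 1818548/61 ≈ 29812.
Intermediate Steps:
g(p, O) = -O/61 (g(p, O) = O*(-1/61) = -O/61)
g(-129, 45) - 1*(-29813) = -1/61*45 - 1*(-29813) = -45/61 + 29813 = 1818548/61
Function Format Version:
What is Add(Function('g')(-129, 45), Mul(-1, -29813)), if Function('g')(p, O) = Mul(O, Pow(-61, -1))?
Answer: Rational(1818548, 61) ≈ 29812.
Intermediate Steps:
Function('g')(p, O) = Mul(Rational(-1, 61), O) (Function('g')(p, O) = Mul(O, Rational(-1, 61)) = Mul(Rational(-1, 61), O))
Add(Function('g')(-129, 45), Mul(-1, -29813)) = Add(Mul(Rational(-1, 61), 45), Mul(-1, -29813)) = Add(Rational(-45, 61), 29813) = Rational(1818548, 61)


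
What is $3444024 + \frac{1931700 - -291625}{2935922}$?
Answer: $\frac{10111388053453}{2935922} \approx 3.444 \cdot 10^{6}$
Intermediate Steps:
$3444024 + \frac{1931700 - -291625}{2935922} = 3444024 + \left(1931700 + 291625\right) \frac{1}{2935922} = 3444024 + 2223325 \cdot \frac{1}{2935922} = 3444024 + \frac{2223325}{2935922} = \frac{10111388053453}{2935922}$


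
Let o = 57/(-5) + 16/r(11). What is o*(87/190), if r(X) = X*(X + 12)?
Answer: -1247667/240350 ≈ -5.1910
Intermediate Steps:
r(X) = X*(12 + X)
o = -14341/1265 (o = 57/(-5) + 16/((11*(12 + 11))) = 57*(-1/5) + 16/((11*23)) = -57/5 + 16/253 = -14341/1265 ≈ -11.337)
o*(87/190) = -1247667/(1265*190) = -14341/1265*87/190 = -1247667/240350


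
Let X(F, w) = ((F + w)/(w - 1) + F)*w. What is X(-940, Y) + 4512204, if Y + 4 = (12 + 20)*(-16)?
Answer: 2582823852/517 ≈ 4.9958e+6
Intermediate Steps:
Y = -516 (Y = -4 + (12 + 20)*(-16) = -4 + 32*(-16) = -4 - 512 = -516)
X(F, w) = w*(F + (F + w)/(-1 + w)) (X(F, w) = ((F + w)/(-1 + w) + F)*w = (F + (F + w)/(-1 + w))*w = w*(F + (F + w)/(-1 + w)))
X(-940, Y) + 4512204 = (-516)²*(1 - 940)/(-1 - 516) + 4512204 = 266256*(-939)/(-517) + 4512204 = 266256*(-1/517)*(-939) + 4512204 = 250014384/517 + 4512204 = 2582823852/517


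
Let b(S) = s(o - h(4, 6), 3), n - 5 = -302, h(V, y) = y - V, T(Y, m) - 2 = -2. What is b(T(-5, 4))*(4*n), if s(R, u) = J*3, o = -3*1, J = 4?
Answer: -14256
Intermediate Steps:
T(Y, m) = 0 (T(Y, m) = 2 - 2 = 0)
o = -3
s(R, u) = 12 (s(R, u) = 4*3 = 12)
n = -297 (n = 5 - 302 = -297)
b(S) = 12
b(T(-5, 4))*(4*n) = 12*(4*(-297)) = 12*(-1188) = -14256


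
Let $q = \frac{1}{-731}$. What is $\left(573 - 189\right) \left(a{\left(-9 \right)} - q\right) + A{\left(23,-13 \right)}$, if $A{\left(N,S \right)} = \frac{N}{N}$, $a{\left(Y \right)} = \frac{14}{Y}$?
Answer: $- \frac{1306607}{2193} \approx -595.81$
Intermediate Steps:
$A{\left(N,S \right)} = 1$
$q = - \frac{1}{731} \approx -0.001368$
$\left(573 - 189\right) \left(a{\left(-9 \right)} - q\right) + A{\left(23,-13 \right)} = \left(573 - 189\right) \left(\frac{14}{-9} - - \frac{1}{731}\right) + 1 = 384 \left(14 \left(- \frac{1}{9}\right) + \frac{1}{731}\right) + 1 = 384 \left(- \frac{14}{9} + \frac{1}{731}\right) + 1 = 384 \left(- \frac{10225}{6579}\right) + 1 = - \frac{1308800}{2193} + 1 = - \frac{1306607}{2193}$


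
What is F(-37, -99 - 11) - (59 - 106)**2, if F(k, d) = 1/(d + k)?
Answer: -324724/147 ≈ -2209.0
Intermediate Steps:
F(-37, -99 - 11) - (59 - 106)**2 = 1/((-99 - 11) - 37) - (59 - 106)**2 = 1/(-110 - 37) - 1*(-47)**2 = 1/(-147) - 1*2209 = -1/147 - 2209 = -324724/147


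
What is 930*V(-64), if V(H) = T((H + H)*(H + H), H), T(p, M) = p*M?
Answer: -975175680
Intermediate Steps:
T(p, M) = M*p
V(H) = 4*H**3 (V(H) = H*((H + H)*(H + H)) = H*((2*H)*(2*H)) = H*(4*H**2) = 4*H**3)
930*V(-64) = 930*(4*(-64)**3) = 930*(4*(-262144)) = 930*(-1048576) = -975175680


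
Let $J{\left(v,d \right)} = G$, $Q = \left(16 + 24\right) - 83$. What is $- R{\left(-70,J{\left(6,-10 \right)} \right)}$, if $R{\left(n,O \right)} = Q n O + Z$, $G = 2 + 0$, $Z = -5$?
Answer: $-6015$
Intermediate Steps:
$Q = -43$ ($Q = 40 - 83 = -43$)
$G = 2$
$J{\left(v,d \right)} = 2$
$R{\left(n,O \right)} = -5 - 43 O n$ ($R{\left(n,O \right)} = - 43 n O - 5 = - 43 O n - 5 = -5 - 43 O n$)
$- R{\left(-70,J{\left(6,-10 \right)} \right)} = - (-5 - 86 \left(-70\right)) = - (-5 + 6020) = \left(-1\right) 6015 = -6015$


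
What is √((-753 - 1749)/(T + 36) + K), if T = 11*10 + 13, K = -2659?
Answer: I*√7513333/53 ≈ 51.718*I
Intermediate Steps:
T = 123 (T = 110 + 13 = 123)
√((-753 - 1749)/(T + 36) + K) = √((-753 - 1749)/(123 + 36) - 2659) = √(-2502/159 - 2659) = √(-2502*1/159 - 2659) = √(-834/53 - 2659) = √(-141761/53) = I*√7513333/53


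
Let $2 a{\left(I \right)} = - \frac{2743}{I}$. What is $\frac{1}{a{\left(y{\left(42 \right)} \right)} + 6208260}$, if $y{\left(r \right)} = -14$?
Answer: $\frac{28}{173834023} \approx 1.6107 \cdot 10^{-7}$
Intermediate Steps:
$a{\left(I \right)} = - \frac{2743}{2 I}$ ($a{\left(I \right)} = \frac{\left(-2743\right) \frac{1}{I}}{2} = - \frac{2743}{2 I}$)
$\frac{1}{a{\left(y{\left(42 \right)} \right)} + 6208260} = \frac{1}{- \frac{2743}{2 \left(-14\right)} + 6208260} = \frac{1}{\left(- \frac{2743}{2}\right) \left(- \frac{1}{14}\right) + 6208260} = \frac{1}{\frac{2743}{28} + 6208260} = \frac{1}{\frac{173834023}{28}} = \frac{28}{173834023}$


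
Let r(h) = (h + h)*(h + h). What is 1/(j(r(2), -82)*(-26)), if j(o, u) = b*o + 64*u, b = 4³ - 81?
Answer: 1/143520 ≈ 6.9677e-6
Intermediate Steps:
b = -17 (b = 64 - 81 = -17)
r(h) = 4*h² (r(h) = (2*h)*(2*h) = 4*h²)
j(o, u) = -17*o + 64*u
1/(j(r(2), -82)*(-26)) = 1/((-68*2² + 64*(-82))*(-26)) = 1/((-68*4 - 5248)*(-26)) = 1/((-17*16 - 5248)*(-26)) = 1/((-272 - 5248)*(-26)) = 1/(-5520*(-26)) = 1/143520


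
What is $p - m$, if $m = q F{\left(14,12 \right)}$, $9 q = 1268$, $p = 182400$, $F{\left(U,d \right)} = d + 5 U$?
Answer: $\frac{1537624}{9} \approx 1.7085 \cdot 10^{5}$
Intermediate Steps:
$q = \frac{1268}{9}$ ($q = \frac{1}{9} \cdot 1268 = \frac{1268}{9} \approx 140.89$)
$m = \frac{103976}{9}$ ($m = \frac{1268 \left(12 + 5 \cdot 14\right)}{9} = \frac{1268 \left(12 + 70\right)}{9} = \frac{1268}{9} \cdot 82 = \frac{103976}{9} \approx 11553.0$)
$p - m = 182400 - \frac{103976}{9} = \frac{1537624}{9}$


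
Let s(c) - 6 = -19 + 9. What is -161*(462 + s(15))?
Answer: -73738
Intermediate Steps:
s(c) = -4 (s(c) = 6 + (-19 + 9) = 6 - 10 = -4)
-161*(462 + s(15)) = -161*(462 - 4) = -161*458 = -73738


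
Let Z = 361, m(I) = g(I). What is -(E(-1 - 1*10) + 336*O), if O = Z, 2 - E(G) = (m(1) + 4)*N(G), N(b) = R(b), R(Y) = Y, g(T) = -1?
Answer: -121331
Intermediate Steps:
N(b) = b
m(I) = -1
E(G) = 2 - 3*G (E(G) = 2 - (-1 + 4)*G = 2 - 3*G)
O = 361
-(E(-1 - 1*10) + 336*O) = -((2 - 3*(-1 - 1*10)) + 336*361) = -((2 - 3*(-1 - 10)) + 121296) = -((2 - 3*(-11)) + 121296) = -((2 + 33) + 121296) = -(35 + 121296) = -1*121331 = -121331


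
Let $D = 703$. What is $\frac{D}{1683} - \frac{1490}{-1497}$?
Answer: $\frac{1186687}{839817} \approx 1.413$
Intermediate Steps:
$\frac{D}{1683} - \frac{1490}{-1497} = \frac{703}{1683} - \frac{1490}{-1497} = 703 \cdot \frac{1}{1683} - - \frac{1490}{1497} = \frac{703}{1683} + \frac{1490}{1497} = \frac{1186687}{839817}$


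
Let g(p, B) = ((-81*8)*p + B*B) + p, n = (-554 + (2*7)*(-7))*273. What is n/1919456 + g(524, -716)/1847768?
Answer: 1502745/1217963384 ≈ 0.0012338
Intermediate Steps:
n = -177996 (n = (-554 + 14*(-7))*273 = (-554 - 98)*273 = -652*273 = -177996)
g(p, B) = B**2 - 647*p (g(p, B) = (-648*p + B**2) + p = (B**2 - 648*p) + p = B**2 - 647*p)
n/1919456 + g(524, -716)/1847768 = -177996/1919456 + ((-716)**2 - 647*524)/1847768 = -177996*1/1919456 + (512656 - 339028)*(1/1847768) = -6357/68552 + 173628*(1/1847768) = -6357/68552 + 3339/35534 = 1502745/1217963384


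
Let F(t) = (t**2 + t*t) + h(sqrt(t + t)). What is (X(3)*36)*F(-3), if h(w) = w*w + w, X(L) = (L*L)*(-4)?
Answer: -15552 - 1296*I*sqrt(6) ≈ -15552.0 - 3174.5*I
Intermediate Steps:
X(L) = -4*L**2 (X(L) = L**2*(-4) = -4*L**2)
h(w) = w + w**2 (h(w) = w**2 + w = w + w**2)
F(t) = 2*t**2 + sqrt(2)*sqrt(t)*(1 + sqrt(2)*sqrt(t)) (F(t) = (t**2 + t*t) + sqrt(t + t)*(1 + sqrt(t + t)) = (t**2 + t**2) + sqrt(2*t)*(1 + sqrt(2*t)) = 2*t**2 + (sqrt(2)*sqrt(t))*(1 + sqrt(2)*sqrt(t)) = 2*t**2 + sqrt(2)*sqrt(t)*(1 + sqrt(2)*sqrt(t)))
(X(3)*36)*F(-3) = (-4*3**2*36)*(2*(-3) + 2*(-3)**2 + sqrt(2)*sqrt(-3)) = (-4*9*36)*(-6 + 2*9 + sqrt(2)*(I*sqrt(3))) = (-36*36)*(-6 + 18 + I*sqrt(6)) = -1296*(12 + I*sqrt(6)) = -15552 - 1296*I*sqrt(6)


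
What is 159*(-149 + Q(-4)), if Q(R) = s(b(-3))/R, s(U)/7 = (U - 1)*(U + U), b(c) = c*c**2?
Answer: -444405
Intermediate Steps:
b(c) = c**3
s(U) = 14*U*(-1 + U) (s(U) = 7*((U - 1)*(U + U)) = 7*((-1 + U)*(2*U)) = 7*(2*U*(-1 + U)) = 14*U*(-1 + U))
Q(R) = 10584/R (Q(R) = (14*(-3)**3*(-1 + (-3)**3))/R = (14*(-27)*(-1 - 27))/R = (14*(-27)*(-28))/R = 10584/R)
159*(-149 + Q(-4)) = 159*(-149 + 10584/(-4)) = 159*(-149 + 10584*(-1/4)) = 159*(-149 - 2646) = 159*(-2795) = -444405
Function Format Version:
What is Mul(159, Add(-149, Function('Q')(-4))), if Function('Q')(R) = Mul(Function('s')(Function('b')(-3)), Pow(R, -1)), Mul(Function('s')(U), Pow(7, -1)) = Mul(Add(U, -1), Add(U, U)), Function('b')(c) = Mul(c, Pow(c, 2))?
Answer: -444405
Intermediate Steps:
Function('b')(c) = Pow(c, 3)
Function('s')(U) = Mul(14, U, Add(-1, U)) (Function('s')(U) = Mul(7, Mul(Add(U, -1), Add(U, U))) = Mul(7, Mul(Add(-1, U), Mul(2, U))) = Mul(7, Mul(2, U, Add(-1, U))) = Mul(14, U, Add(-1, U)))
Function('Q')(R) = Mul(10584, Pow(R, -1)) (Function('Q')(R) = Mul(Mul(14, Pow(-3, 3), Add(-1, Pow(-3, 3))), Pow(R, -1)) = Mul(Mul(14, -27, Add(-1, -27)), Pow(R, -1)) = Mul(Mul(14, -27, -28), Pow(R, -1)) = Mul(10584, Pow(R, -1)))
Mul(159, Add(-149, Function('Q')(-4))) = Mul(159, Add(-149, Mul(10584, Pow(-4, -1)))) = Mul(159, Add(-149, Mul(10584, Rational(-1, 4)))) = Mul(159, Add(-149, -2646)) = Mul(159, -2795) = -444405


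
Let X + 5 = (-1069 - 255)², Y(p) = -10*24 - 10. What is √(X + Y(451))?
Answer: √1752721 ≈ 1323.9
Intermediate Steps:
Y(p) = -250 (Y(p) = -240 - 10 = -250)
X = 1752971 (X = -5 + (-1069 - 255)² = -5 + (-1324)² = -5 + 1752976 = 1752971)
√(X + Y(451)) = √(1752971 - 250) = √1752721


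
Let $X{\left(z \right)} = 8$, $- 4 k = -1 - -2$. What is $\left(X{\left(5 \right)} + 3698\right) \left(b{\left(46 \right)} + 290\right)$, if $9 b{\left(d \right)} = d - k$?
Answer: $\frac{19688125}{18} \approx 1.0938 \cdot 10^{6}$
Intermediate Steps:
$k = - \frac{1}{4}$ ($k = - \frac{-1 - -2}{4} = - \frac{-1 + 2}{4} = \left(- \frac{1}{4}\right) 1 = - \frac{1}{4} \approx -0.25$)
$b{\left(d \right)} = \frac{1}{36} + \frac{d}{9}$ ($b{\left(d \right)} = \frac{d - - \frac{1}{4}}{9} = \frac{d + \frac{1}{4}}{9} = \frac{\frac{1}{4} + d}{9} = \frac{1}{36} + \frac{d}{9}$)
$\left(X{\left(5 \right)} + 3698\right) \left(b{\left(46 \right)} + 290\right) = \left(8 + 3698\right) \left(\left(\frac{1}{36} + \frac{1}{9} \cdot 46\right) + 290\right) = 3706 \left(\left(\frac{1}{36} + \frac{46}{9}\right) + 290\right) = 3706 \left(\frac{185}{36} + 290\right) = 3706 \cdot \frac{10625}{36} = \frac{19688125}{18}$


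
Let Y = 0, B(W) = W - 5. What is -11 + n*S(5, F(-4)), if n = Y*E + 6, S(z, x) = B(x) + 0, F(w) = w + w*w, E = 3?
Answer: 31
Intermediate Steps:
B(W) = -5 + W
F(w) = w + w²
S(z, x) = -5 + x (S(z, x) = (-5 + x) + 0 = -5 + x)
n = 6 (n = 0*3 + 6 = 0 + 6 = 6)
-11 + n*S(5, F(-4)) = -11 + 6*(-5 - 4*(1 - 4)) = -11 + 6*(-5 - 4*(-3)) = -11 + 6*(-5 + 12) = -11 + 6*7 = -11 + 42 = 31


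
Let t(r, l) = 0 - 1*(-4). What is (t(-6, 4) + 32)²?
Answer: 1296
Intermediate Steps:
t(r, l) = 4 (t(r, l) = 0 + 4 = 4)
(t(-6, 4) + 32)² = (4 + 32)² = 36² = 1296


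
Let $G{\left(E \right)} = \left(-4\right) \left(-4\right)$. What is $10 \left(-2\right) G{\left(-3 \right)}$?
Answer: $-320$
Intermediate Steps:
$G{\left(E \right)} = 16$
$10 \left(-2\right) G{\left(-3 \right)} = 10 \left(-2\right) 16 = \left(-20\right) 16 = -320$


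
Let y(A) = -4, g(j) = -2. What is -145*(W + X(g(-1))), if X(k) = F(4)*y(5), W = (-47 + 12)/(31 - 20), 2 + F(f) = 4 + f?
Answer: 43355/11 ≈ 3941.4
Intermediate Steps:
F(f) = 2 + f (F(f) = -2 + (4 + f) = 2 + f)
W = -35/11 ≈ -3.1818
X(k) = -24 (X(k) = (2 + 4)*(-4) = 6*(-4) = -24)
-145*(W + X(g(-1))) = -145*(-35/11 - 24) = -145*(-299/11) = 43355/11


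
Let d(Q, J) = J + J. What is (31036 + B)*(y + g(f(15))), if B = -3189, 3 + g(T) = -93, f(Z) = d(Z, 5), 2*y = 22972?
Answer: 317177330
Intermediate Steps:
d(Q, J) = 2*J
y = 11486 (y = (½)*22972 = 11486)
f(Z) = 10 (f(Z) = 2*5 = 10)
g(T) = -96 (g(T) = -3 - 93 = -96)
(31036 + B)*(y + g(f(15))) = (31036 - 3189)*(11486 - 96) = 27847*11390 = 317177330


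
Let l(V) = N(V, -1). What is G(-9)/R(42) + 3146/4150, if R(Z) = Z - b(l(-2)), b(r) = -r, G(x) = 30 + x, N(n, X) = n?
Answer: 21299/16600 ≈ 1.2831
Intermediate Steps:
l(V) = V
R(Z) = -2 + Z (R(Z) = Z - (-1)*(-2) = Z - 1*2 = Z - 2 = -2 + Z)
G(-9)/R(42) + 3146/4150 = (30 - 9)/(-2 + 42) + 3146/4150 = 21/40 + 3146*(1/4150) = 21*(1/40) + 1573/2075 = 21/40 + 1573/2075 = 21299/16600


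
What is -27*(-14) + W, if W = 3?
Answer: 381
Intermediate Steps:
-27*(-14) + W = -27*(-14) + 3 = 378 + 3 = 381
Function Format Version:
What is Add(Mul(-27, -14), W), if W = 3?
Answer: 381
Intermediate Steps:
Add(Mul(-27, -14), W) = Add(Mul(-27, -14), 3) = Add(378, 3) = 381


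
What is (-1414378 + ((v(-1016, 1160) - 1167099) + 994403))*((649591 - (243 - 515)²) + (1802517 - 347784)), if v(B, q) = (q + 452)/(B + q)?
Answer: -9666831289895/3 ≈ -3.2223e+12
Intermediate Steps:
v(B, q) = (452 + q)/(B + q)
(-1414378 + ((v(-1016, 1160) - 1167099) + 994403))*((649591 - (243 - 515)²) + (1802517 - 347784)) = (-1414378 + (((452 + 1160)/(-1016 + 1160) - 1167099) + 994403))*((649591 - (243 - 515)²) + (1802517 - 347784)) = (-1414378 + ((1612/144 - 1167099) + 994403))*((649591 - 1*(-272)²) + 1454733) = (-1414378 + (((1/144)*1612 - 1167099) + 994403))*((649591 - 1*73984) + 1454733) = (-1414378 + ((403/36 - 1167099) + 994403))*((649591 - 73984) + 1454733) = (-1414378 + (-42015161/36 + 994403))*(575607 + 1454733) = (-1414378 - 6216653/36)*2030340 = -57134261/36*2030340 = -9666831289895/3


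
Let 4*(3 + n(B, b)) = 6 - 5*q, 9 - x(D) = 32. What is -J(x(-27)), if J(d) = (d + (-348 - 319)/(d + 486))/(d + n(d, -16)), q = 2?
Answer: -3772/4167 ≈ -0.90521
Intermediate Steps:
x(D) = -23 (x(D) = 9 - 1*32 = 9 - 32 = -23)
n(B, b) = -4 (n(B, b) = -3 + (6 - 5*2)/4 = -3 + (6 - 10)/4 = -3 + (¼)*(-4) = -3 - 1 = -4)
J(d) = (d - 667/(486 + d))/(-4 + d) (J(d) = (d + (-348 - 319)/(d + 486))/(d - 4) = (d - 667/(486 + d))/(-4 + d))
-J(x(-27)) = -(-667 + (-23)² + 486*(-23))/(-1944 + (-23)² + 482*(-23)) = -(-667 + 529 - 11178)/(-1944 + 529 - 11086) = -(-11316)/(-12501) = -(-1)*(-11316)/12501 = -1*3772/4167 = -3772/4167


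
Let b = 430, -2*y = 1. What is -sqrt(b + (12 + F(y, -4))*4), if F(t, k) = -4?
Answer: -sqrt(462) ≈ -21.494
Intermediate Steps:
y = -1/2 (y = -1/2*1 = -1/2 ≈ -0.50000)
-sqrt(b + (12 + F(y, -4))*4) = -sqrt(430 + (12 - 4)*4) = -sqrt(430 + 8*4) = -sqrt(430 + 32) = -sqrt(462)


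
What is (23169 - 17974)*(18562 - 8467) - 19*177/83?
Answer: 4352809212/83 ≈ 5.2443e+7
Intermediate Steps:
(23169 - 17974)*(18562 - 8467) - 19*177/83 = 5195*10095 - 19*177*(1/83) = 52443525 - 19*177/83 = 52443525 - 1*3363/83 = 52443525 - 3363/83 = 4352809212/83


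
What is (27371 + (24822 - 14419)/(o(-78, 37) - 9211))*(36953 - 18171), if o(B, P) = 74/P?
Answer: 4733986872352/9209 ≈ 5.1406e+8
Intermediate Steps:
(27371 + (24822 - 14419)/(o(-78, 37) - 9211))*(36953 - 18171) = (27371 + (24822 - 14419)/(74/37 - 9211))*(36953 - 18171) = (27371 + 10403/(74*(1/37) - 9211))*18782 = (27371 + 10403/(2 - 9211))*18782 = (27371 + 10403/(-9209))*18782 = (27371 + 10403*(-1/9209))*18782 = (27371 - 10403/9209)*18782 = (252049136/9209)*18782 = 4733986872352/9209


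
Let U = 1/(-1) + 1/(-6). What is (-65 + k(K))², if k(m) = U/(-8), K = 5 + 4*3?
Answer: 9690769/2304 ≈ 4206.1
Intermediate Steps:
U = -7/6 (U = 1*(-1) + 1*(-⅙) = -1 - ⅙ = -7/6 ≈ -1.1667)
K = 17 (K = 5 + 12 = 17)
k(m) = 7/48 (k(m) = -7/6/(-8) = -7/6*(-⅛) = 7/48)
(-65 + k(K))² = (-65 + 7/48)² = (-3113/48)² = 9690769/2304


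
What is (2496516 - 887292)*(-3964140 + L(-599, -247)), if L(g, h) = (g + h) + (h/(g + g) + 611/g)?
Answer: -3821950612384236/599 ≈ -6.3806e+12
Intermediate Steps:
L(g, h) = g + h + 611/g + h/(2*g) (L(g, h) = (g + h) + (h/((2*g)) + 611/g) = (g + h) + (h*(1/(2*g)) + 611/g) = (g + h) + (h/(2*g) + 611/g) = (g + h) + (611/g + h/(2*g)) = g + h + 611/g + h/(2*g))
(2496516 - 887292)*(-3964140 + L(-599, -247)) = (2496516 - 887292)*(-3964140 + (611 + (½)*(-247) - 599*(-599 - 247))/(-599)) = 1609224*(-3964140 - (611 - 247/2 - 599*(-846))/599) = 1609224*(-3964140 - (611 - 247/2 + 506754)/599) = 1609224*(-3964140 - 1/599*1014483/2) = 1609224*(-3964140 - 1014483/1198) = 1609224*(-4750054203/1198) = -3821950612384236/599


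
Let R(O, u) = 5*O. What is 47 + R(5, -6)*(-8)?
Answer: -153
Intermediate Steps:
47 + R(5, -6)*(-8) = 47 + (5*5)*(-8) = 47 + 25*(-8) = 47 - 200 = -153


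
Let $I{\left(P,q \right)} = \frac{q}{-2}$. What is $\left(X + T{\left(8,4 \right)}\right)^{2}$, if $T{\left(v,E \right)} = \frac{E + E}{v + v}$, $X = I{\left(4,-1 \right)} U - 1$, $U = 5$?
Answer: $4$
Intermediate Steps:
$I{\left(P,q \right)} = - \frac{q}{2}$ ($I{\left(P,q \right)} = q \left(- \frac{1}{2}\right) = - \frac{q}{2}$)
$X = \frac{3}{2}$ ($X = \left(- \frac{1}{2}\right) \left(-1\right) 5 - 1 = \frac{1}{2} \cdot 5 - 1 = \frac{5}{2} - 1 = \frac{3}{2} \approx 1.5$)
$T{\left(v,E \right)} = \frac{E}{v}$ ($T{\left(v,E \right)} = \frac{2 E}{2 v} = 2 E \frac{1}{2 v} = \frac{E}{v}$)
$\left(X + T{\left(8,4 \right)}\right)^{2} = \left(\frac{3}{2} + \frac{4}{8}\right)^{2} = \left(\frac{3}{2} + 4 \cdot \frac{1}{8}\right)^{2} = \left(\frac{3}{2} + \frac{1}{2}\right)^{2} = 2^{2} = 4$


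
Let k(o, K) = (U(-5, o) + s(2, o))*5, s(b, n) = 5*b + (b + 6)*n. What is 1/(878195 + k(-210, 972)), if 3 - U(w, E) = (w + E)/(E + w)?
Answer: 1/869855 ≈ 1.1496e-6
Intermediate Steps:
U(w, E) = 2 (U(w, E) = 3 - (w + E)/(E + w) = 3 - (E + w)/(E + w) = 3 - 1*1 = 3 - 1 = 2)
s(b, n) = 5*b + n*(6 + b) (s(b, n) = 5*b + (6 + b)*n = 5*b + n*(6 + b))
k(o, K) = 60 + 40*o (k(o, K) = (2 + (5*2 + 6*o + 2*o))*5 = (2 + (10 + 6*o + 2*o))*5 = (2 + (10 + 8*o))*5 = (12 + 8*o)*5 = 60 + 40*o)
1/(878195 + k(-210, 972)) = 1/(878195 + (60 + 40*(-210))) = 1/(878195 + (60 - 8400)) = 1/(878195 - 8340) = 1/869855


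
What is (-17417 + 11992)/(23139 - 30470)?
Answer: 5425/7331 ≈ 0.74001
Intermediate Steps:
(-17417 + 11992)/(23139 - 30470) = -5425/(-7331) = -5425*(-1/7331) = 5425/7331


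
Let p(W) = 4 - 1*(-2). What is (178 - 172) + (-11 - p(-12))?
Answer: -11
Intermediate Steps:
p(W) = 6 (p(W) = 4 + 2 = 6)
(178 - 172) + (-11 - p(-12)) = (178 - 172) + (-11 - 1*6) = 6 + (-11 - 6) = 6 - 17 = -11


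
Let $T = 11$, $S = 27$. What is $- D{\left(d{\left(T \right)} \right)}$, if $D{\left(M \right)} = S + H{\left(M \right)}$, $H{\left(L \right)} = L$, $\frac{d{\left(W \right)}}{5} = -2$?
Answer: $-17$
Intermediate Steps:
$d{\left(W \right)} = -10$ ($d{\left(W \right)} = 5 \left(-2\right) = -10$)
$D{\left(M \right)} = 27 + M$
$- D{\left(d{\left(T \right)} \right)} = - (27 - 10) = \left(-1\right) 17 = -17$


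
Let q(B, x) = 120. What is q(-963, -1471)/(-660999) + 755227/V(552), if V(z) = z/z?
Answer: 166401430551/220333 ≈ 7.5523e+5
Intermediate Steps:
V(z) = 1
q(-963, -1471)/(-660999) + 755227/V(552) = 120/(-660999) + 755227/1 = 120*(-1/660999) + 755227*1 = -40/220333 + 755227 = 166401430551/220333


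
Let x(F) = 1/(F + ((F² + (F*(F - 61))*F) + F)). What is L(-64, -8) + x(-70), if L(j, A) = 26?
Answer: 16565639/637140 ≈ 26.000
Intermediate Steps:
x(F) = 1/(F² + 2*F + F²*(-61 + F)) (x(F) = 1/(F + ((F² + (F*(-61 + F))*F) + F)) = 1/(F + ((F² + F²*(-61 + F)) + F)) = 1/(F + (F + F² + F²*(-61 + F))) = 1/(F² + 2*F + F²*(-61 + F)))
L(-64, -8) + x(-70) = 26 + 1/((-70)*(2 + (-70)² - 60*(-70))) = 26 - 1/(70*(2 + 4900 + 4200)) = 26 - 1/70/9102 = 26 - 1/70*1/9102 = 26 - 1/637140 = 16565639/637140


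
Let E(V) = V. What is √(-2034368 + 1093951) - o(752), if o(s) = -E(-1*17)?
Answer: -17 + I*√940417 ≈ -17.0 + 969.75*I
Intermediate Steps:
o(s) = 17 (o(s) = -(-1)*17 = -1*(-17) = 17)
√(-2034368 + 1093951) - o(752) = √(-2034368 + 1093951) - 1*17 = √(-940417) - 17 = I*√940417 - 17 = -17 + I*√940417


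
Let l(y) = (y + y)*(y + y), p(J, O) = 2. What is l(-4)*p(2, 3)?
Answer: 128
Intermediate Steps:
l(y) = 4*y**2 (l(y) = (2*y)*(2*y) = 4*y**2)
l(-4)*p(2, 3) = (4*(-4)**2)*2 = (4*16)*2 = 64*2 = 128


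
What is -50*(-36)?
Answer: 1800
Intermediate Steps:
-50*(-36) = -10*(-180) = 1800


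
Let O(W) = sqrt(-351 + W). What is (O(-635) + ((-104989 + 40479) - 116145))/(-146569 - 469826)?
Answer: 36131/123279 - I*sqrt(986)/616395 ≈ 0.29308 - 5.0942e-5*I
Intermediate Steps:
(O(-635) + ((-104989 + 40479) - 116145))/(-146569 - 469826) = (sqrt(-351 - 635) + ((-104989 + 40479) - 116145))/(-146569 - 469826) = (sqrt(-986) + (-64510 - 116145))/(-616395) = (I*sqrt(986) - 180655)*(-1/616395) = (-180655 + I*sqrt(986))*(-1/616395) = 36131/123279 - I*sqrt(986)/616395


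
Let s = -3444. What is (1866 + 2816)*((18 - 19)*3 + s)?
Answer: -16138854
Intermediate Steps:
(1866 + 2816)*((18 - 19)*3 + s) = (1866 + 2816)*((18 - 19)*3 - 3444) = 4682*(-1*3 - 3444) = 4682*(-3 - 3444) = 4682*(-3447) = -16138854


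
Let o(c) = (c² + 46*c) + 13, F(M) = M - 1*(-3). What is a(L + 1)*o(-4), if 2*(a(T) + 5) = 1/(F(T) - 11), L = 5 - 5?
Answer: 11005/14 ≈ 786.07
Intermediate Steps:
L = 0
F(M) = 3 + M (F(M) = M + 3 = 3 + M)
o(c) = 13 + c² + 46*c
a(T) = -5 + 1/(2*(-8 + T)) (a(T) = -5 + 1/(2*((3 + T) - 11)) = -5 + 1/(2*(-8 + T)))
a(L + 1)*o(-4) = ((81 - 10*(0 + 1))/(2*(-8 + (0 + 1))))*(13 + (-4)² + 46*(-4)) = ((81 - 10*1)/(2*(-8 + 1)))*(13 + 16 - 184) = ((½)*(81 - 10)/(-7))*(-155) = ((½)*(-⅐)*71)*(-155) = -71/14*(-155) = 11005/14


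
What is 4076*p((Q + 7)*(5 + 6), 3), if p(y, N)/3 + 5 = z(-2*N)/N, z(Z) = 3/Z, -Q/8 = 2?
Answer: -63178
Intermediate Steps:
Q = -16 (Q = -8*2 = -16)
p(y, N) = -15 - 9/(2*N²) (p(y, N) = -15 + 3*((3/((-2*N)))/N) = -15 + 3*((3*(-1/(2*N)))/N) = -15 + 3*((-3/(2*N))/N) = -15 + 3*(-3/(2*N²)) = -15 - 9/(2*N²))
4076*p((Q + 7)*(5 + 6), 3) = 4076*(-15 - 9/2/3²) = 4076*(-15 - 9/2*⅑) = 4076*(-15 - ½) = 4076*(-31/2) = -63178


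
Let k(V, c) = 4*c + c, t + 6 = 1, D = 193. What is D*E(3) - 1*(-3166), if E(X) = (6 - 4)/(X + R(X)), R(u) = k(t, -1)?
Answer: 2973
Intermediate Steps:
t = -5 (t = -6 + 1 = -5)
k(V, c) = 5*c
R(u) = -5 (R(u) = 5*(-1) = -5)
E(X) = 2/(-5 + X) (E(X) = (6 - 4)/(X - 5) = 2/(-5 + X))
D*E(3) - 1*(-3166) = 193*(2/(-5 + 3)) - 1*(-3166) = 193*(2/(-2)) + 3166 = 193*(2*(-½)) + 3166 = 193*(-1) + 3166 = -193 + 3166 = 2973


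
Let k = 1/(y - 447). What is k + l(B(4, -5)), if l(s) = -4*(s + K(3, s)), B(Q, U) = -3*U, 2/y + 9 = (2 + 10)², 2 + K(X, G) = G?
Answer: -6758551/60343 ≈ -112.00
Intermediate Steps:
K(X, G) = -2 + G
y = 2/135 (y = 2/(-9 + (2 + 10)²) = 2/(-9 + 12²) = 2/(-9 + 144) = 2/135 ≈ 0.014815)
k = -135/60343 (k = 1/(2/135 - 447) = 1/(-60343/135) = -135/60343 ≈ -0.0022372)
l(s) = 8 - 8*s (l(s) = -4*(s + (-2 + s)) = -4*(-2 + 2*s) = 8 - 8*s)
k + l(B(4, -5)) = -135/60343 + (8 - (-24)*(-5)) = -135/60343 + (8 - 8*15) = -135/60343 + (8 - 120) = -135/60343 - 112 = -6758551/60343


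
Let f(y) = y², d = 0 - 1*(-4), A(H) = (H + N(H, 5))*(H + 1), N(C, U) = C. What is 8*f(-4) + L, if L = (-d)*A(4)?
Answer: -32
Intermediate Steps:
A(H) = 2*H*(1 + H) (A(H) = (H + H)*(H + 1) = (2*H)*(1 + H) = 2*H*(1 + H))
d = 4 (d = 0 + 4 = 4)
L = -160 (L = (-1*4)*(2*4*(1 + 4)) = -8*4*5 = -4*40 = -160)
8*f(-4) + L = 8*(-4)² - 160 = 8*16 - 160 = 128 - 160 = -32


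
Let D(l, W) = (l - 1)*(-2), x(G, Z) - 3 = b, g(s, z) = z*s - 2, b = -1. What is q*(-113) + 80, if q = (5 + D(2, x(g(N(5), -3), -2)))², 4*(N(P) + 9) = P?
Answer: -937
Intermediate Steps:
N(P) = -9 + P/4
g(s, z) = -2 + s*z (g(s, z) = s*z - 2 = -2 + s*z)
x(G, Z) = 2 (x(G, Z) = 3 - 1 = 2)
D(l, W) = 2 - 2*l (D(l, W) = (-1 + l)*(-2) = 2 - 2*l)
q = 9 (q = (5 + (2 - 2*2))² = (5 + (2 - 4))² = (5 - 2)² = 3² = 9)
q*(-113) + 80 = 9*(-113) + 80 = -1017 + 80 = -937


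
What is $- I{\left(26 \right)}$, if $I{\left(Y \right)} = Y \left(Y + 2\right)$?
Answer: $-728$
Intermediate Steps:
$I{\left(Y \right)} = Y \left(2 + Y\right)$
$- I{\left(26 \right)} = - 26 \left(2 + 26\right) = - 26 \cdot 28 = \left(-1\right) 728 = -728$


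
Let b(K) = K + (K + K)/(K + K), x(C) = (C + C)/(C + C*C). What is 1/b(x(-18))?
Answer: 17/15 ≈ 1.1333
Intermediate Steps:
x(C) = 2*C/(C + C**2) (x(C) = (2*C)/(C + C**2) = 2*C/(C + C**2))
b(K) = 1 + K (b(K) = K + (2*K)/((2*K)) = K + (2*K)*(1/(2*K)) = K + 1 = 1 + K)
1/b(x(-18)) = 1/(1 + 2/(1 - 18)) = 1/(1 + 2/(-17)) = 1/(1 + 2*(-1/17)) = 1/(1 - 2/17) = 1/(15/17) = 17/15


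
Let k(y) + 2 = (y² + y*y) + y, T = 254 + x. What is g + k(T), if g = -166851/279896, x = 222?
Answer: 126967936045/279896 ≈ 4.5363e+5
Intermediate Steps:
T = 476 (T = 254 + 222 = 476)
g = -166851/279896 (g = -166851*1/279896 = -166851/279896 ≈ -0.59612)
k(y) = -2 + y + 2*y² (k(y) = -2 + ((y² + y*y) + y) = -2 + ((y² + y²) + y) = -2 + (2*y² + y) = -2 + (y + 2*y²) = -2 + y + 2*y²)
g + k(T) = -166851/279896 + (-2 + 476 + 2*476²) = -166851/279896 + (-2 + 476 + 2*226576) = -166851/279896 + (-2 + 476 + 453152) = -166851/279896 + 453626 = 126967936045/279896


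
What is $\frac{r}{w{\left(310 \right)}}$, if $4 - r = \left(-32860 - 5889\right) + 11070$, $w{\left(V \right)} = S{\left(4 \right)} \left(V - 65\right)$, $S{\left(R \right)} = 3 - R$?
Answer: $- \frac{27683}{245} \approx -112.99$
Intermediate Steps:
$w{\left(V \right)} = 65 - V$ ($w{\left(V \right)} = \left(3 - 4\right) \left(V - 65\right) = \left(3 - 4\right) \left(-65 + V\right) = - (-65 + V) = 65 - V$)
$r = 27683$ ($r = 4 - \left(\left(-32860 - 5889\right) + 11070\right) = 4 - \left(-38749 + 11070\right) = 4 - -27679 = 4 + 27679 = 27683$)
$\frac{r}{w{\left(310 \right)}} = \frac{27683}{65 - 310} = \frac{27683}{-245} = 27683 \left(- \frac{1}{245}\right) = - \frac{27683}{245}$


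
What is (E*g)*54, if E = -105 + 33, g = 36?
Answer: -139968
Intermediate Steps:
E = -72
(E*g)*54 = -72*36*54 = -2592*54 = -139968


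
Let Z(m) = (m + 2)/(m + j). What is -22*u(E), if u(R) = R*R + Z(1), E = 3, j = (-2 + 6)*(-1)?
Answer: -176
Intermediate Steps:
j = -4 (j = 4*(-1) = -4)
Z(m) = (2 + m)/(-4 + m) (Z(m) = (m + 2)/(m - 4) = (2 + m)/(-4 + m))
u(R) = -1 + R² (u(R) = R*R + (2 + 1)/(-4 + 1) = R² + 3/(-3) = R² - ⅓*3 = R² - 1 = -1 + R²)
-22*u(E) = -22*(-1 + 3²) = -22*(-1 + 9) = -22*8 = -176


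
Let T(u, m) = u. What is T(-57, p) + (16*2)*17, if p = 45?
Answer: 487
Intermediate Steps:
T(-57, p) + (16*2)*17 = -57 + (16*2)*17 = -57 + 32*17 = -57 + 544 = 487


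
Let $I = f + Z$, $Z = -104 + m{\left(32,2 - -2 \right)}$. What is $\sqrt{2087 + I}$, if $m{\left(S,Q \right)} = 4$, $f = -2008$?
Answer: $i \sqrt{21} \approx 4.5826 i$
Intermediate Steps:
$Z = -100$ ($Z = -104 + 4 = -100$)
$I = -2108$ ($I = -2008 - 100 = -2108$)
$\sqrt{2087 + I} = \sqrt{2087 - 2108} = \sqrt{-21} = i \sqrt{21}$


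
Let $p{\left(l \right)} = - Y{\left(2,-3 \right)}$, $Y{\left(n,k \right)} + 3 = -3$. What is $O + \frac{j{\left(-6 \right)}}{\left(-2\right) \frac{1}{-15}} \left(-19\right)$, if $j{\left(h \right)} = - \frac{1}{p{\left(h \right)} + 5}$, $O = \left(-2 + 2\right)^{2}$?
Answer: $\frac{285}{22} \approx 12.955$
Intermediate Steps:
$Y{\left(n,k \right)} = -6$ ($Y{\left(n,k \right)} = -3 - 3 = -6$)
$O = 0$ ($O = 0^{2} = 0$)
$p{\left(l \right)} = 6$ ($p{\left(l \right)} = \left(-1\right) \left(-6\right) = 6$)
$j{\left(h \right)} = - \frac{1}{11}$ ($j{\left(h \right)} = - \frac{1}{6 + 5} = - \frac{1}{11}$)
$O + \frac{j{\left(-6 \right)}}{\left(-2\right) \frac{1}{-15}} \left(-19\right) = 0 + - \frac{1}{11 \left(- \frac{2}{-15}\right)} \left(-19\right) = 0 + - \frac{1}{11 \left(\left(-2\right) \left(- \frac{1}{15}\right)\right)} \left(-19\right) = 0 + - \frac{1}{11 \cdot \frac{2}{15}} \left(-19\right) = 0 + \left(- \frac{1}{11}\right) \frac{15}{2} \left(-19\right) = 0 - - \frac{285}{22} = 0 + \frac{285}{22} = \frac{285}{22}$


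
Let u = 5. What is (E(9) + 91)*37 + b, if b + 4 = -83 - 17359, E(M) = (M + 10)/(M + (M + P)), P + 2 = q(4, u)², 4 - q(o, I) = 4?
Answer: -224561/16 ≈ -14035.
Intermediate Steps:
q(o, I) = 0 (q(o, I) = 4 - 1*4 = 4 - 4 = 0)
P = -2 (P = -2 + 0² = -2 + 0 = -2)
E(M) = (10 + M)/(-2 + 2*M) (E(M) = (M + 10)/(M + (M - 2)) = (10 + M)/(M + (-2 + M)) = (10 + M)/(-2 + 2*M))
b = -17446 (b = -4 + (-83 - 17359) = -4 - 17442 = -17446)
(E(9) + 91)*37 + b = ((10 + 9)/(2*(-1 + 9)) + 91)*37 - 17446 = ((½)*19/8 + 91)*37 - 17446 = ((½)*(⅛)*19 + 91)*37 - 17446 = (19/16 + 91)*37 - 17446 = (1475/16)*37 - 17446 = 54575/16 - 17446 = -224561/16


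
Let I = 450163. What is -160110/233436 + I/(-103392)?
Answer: -10136528599/2011284576 ≈ -5.0398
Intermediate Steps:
-160110/233436 + I/(-103392) = -160110/233436 + 450163/(-103392) = -160110*1/233436 + 450163*(-1/103392) = -26685/38906 - 450163/103392 = -10136528599/2011284576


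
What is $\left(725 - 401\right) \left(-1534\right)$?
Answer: $-497016$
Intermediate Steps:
$\left(725 - 401\right) \left(-1534\right) = 324 \left(-1534\right) = -497016$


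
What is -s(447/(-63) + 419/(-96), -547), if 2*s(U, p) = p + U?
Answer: 125095/448 ≈ 279.23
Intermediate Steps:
s(U, p) = U/2 + p/2 (s(U, p) = (p + U)/2 = (U + p)/2 = U/2 + p/2)
-s(447/(-63) + 419/(-96), -547) = -((447/(-63) + 419/(-96))/2 + (½)*(-547)) = -((447*(-1/63) + 419*(-1/96))/2 - 547/2) = -((-149/21 - 419/96)/2 - 547/2) = -((½)*(-2567/224) - 547/2) = -(-2567/448 - 547/2) = -1*(-125095/448) = 125095/448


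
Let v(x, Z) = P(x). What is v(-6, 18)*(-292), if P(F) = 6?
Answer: -1752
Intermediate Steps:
v(x, Z) = 6
v(-6, 18)*(-292) = 6*(-292) = -1752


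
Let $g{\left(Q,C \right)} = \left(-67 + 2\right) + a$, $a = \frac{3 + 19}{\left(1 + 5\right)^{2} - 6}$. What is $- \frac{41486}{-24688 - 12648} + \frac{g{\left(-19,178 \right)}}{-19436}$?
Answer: $\frac{1516352543}{1360617180} \approx 1.1145$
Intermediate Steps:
$a = \frac{11}{15}$ ($a = \frac{22}{6^{2} - 6} = \frac{22}{36 - 6} = \frac{22}{30} = 22 \cdot \frac{1}{30} = \frac{11}{15} \approx 0.73333$)
$g{\left(Q,C \right)} = - \frac{964}{15}$ ($g{\left(Q,C \right)} = \left(-67 + 2\right) + \frac{11}{15} = -65 + \frac{11}{15} = - \frac{964}{15}$)
$- \frac{41486}{-24688 - 12648} + \frac{g{\left(-19,178 \right)}}{-19436} = - \frac{41486}{-24688 - 12648} - \frac{964}{15 \left(-19436\right)} = - \frac{41486}{-24688 - 12648} - - \frac{241}{72885} = - \frac{41486}{-37336} + \frac{241}{72885} = \left(-41486\right) \left(- \frac{1}{37336}\right) + \frac{241}{72885} = \frac{20743}{18668} + \frac{241}{72885} = \frac{1516352543}{1360617180}$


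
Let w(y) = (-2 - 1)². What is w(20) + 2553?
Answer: 2562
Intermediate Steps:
w(y) = 9 (w(y) = (-3)² = 9)
w(20) + 2553 = 9 + 2553 = 2562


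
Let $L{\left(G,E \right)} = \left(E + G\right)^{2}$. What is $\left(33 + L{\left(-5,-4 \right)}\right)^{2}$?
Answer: $12996$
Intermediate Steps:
$\left(33 + L{\left(-5,-4 \right)}\right)^{2} = \left(33 + \left(-4 - 5\right)^{2}\right)^{2} = \left(33 + \left(-9\right)^{2}\right)^{2} = \left(33 + 81\right)^{2} = 114^{2} = 12996$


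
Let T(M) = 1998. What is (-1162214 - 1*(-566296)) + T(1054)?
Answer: -593920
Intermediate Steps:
(-1162214 - 1*(-566296)) + T(1054) = (-1162214 - 1*(-566296)) + 1998 = (-1162214 + 566296) + 1998 = -595918 + 1998 = -593920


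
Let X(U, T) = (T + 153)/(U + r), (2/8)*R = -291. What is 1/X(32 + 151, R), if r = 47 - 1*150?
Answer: -80/1011 ≈ -0.079130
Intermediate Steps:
R = -1164 (R = 4*(-291) = -1164)
r = -103 (r = 47 - 150 = -103)
X(U, T) = (153 + T)/(-103 + U) (X(U, T) = (T + 153)/(U - 103) = (153 + T)/(-103 + U))
1/X(32 + 151, R) = 1/((153 - 1164)/(-103 + (32 + 151))) = 1/(-1011/(-103 + 183)) = 1/(-1011/80) = -80/1011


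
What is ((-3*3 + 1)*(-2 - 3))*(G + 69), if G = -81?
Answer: -480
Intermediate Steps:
((-3*3 + 1)*(-2 - 3))*(G + 69) = ((-3*3 + 1)*(-2 - 3))*(-81 + 69) = ((-9 + 1)*(-5))*(-12) = -8*(-5)*(-12) = 40*(-12) = -480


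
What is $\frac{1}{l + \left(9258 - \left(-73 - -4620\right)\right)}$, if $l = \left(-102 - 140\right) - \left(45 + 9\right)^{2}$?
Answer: $\frac{1}{1553} \approx 0.00064391$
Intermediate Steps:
$l = -3158$ ($l = \left(-102 - 140\right) - 54^{2} = -242 - 2916 = -3158$)
$\frac{1}{l + \left(9258 - \left(-73 - -4620\right)\right)} = \frac{1}{-3158 + \left(9258 - \left(-73 - -4620\right)\right)} = \frac{1}{-3158 + \left(9258 - \left(-73 + 4620\right)\right)} = \frac{1}{-3158 + \left(9258 - 4547\right)} = \frac{1}{-3158 + 4711} = \frac{1}{1553}$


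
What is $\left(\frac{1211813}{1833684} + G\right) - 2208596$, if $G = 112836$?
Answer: $- \frac{3842960368027}{1833684} \approx -2.0958 \cdot 10^{6}$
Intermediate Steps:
$\left(\frac{1211813}{1833684} + G\right) - 2208596 = \left(\frac{1211813}{1833684} + 112836\right) - 2208596 = \frac{206906779637}{1833684} - 2208596 = - \frac{3842960368027}{1833684}$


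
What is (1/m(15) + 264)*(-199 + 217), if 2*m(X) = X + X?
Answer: 23766/5 ≈ 4753.2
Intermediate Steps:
m(X) = X (m(X) = (X + X)/2 = (2*X)/2 = X)
(1/m(15) + 264)*(-199 + 217) = (1/15 + 264)*(-199 + 217) = (1/15 + 264)*18 = (3961/15)*18 = 23766/5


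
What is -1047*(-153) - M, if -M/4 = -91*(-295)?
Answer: 267571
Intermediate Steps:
M = -107380 (M = -(-364)*(-295) = -4*26845 = -107380)
-1047*(-153) - M = -1047*(-153) - 1*(-107380) = 160191 + 107380 = 267571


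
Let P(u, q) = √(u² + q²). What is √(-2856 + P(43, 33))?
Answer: √(-2856 + √2938) ≈ 52.932*I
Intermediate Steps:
P(u, q) = √(q² + u²)
√(-2856 + P(43, 33)) = √(-2856 + √(33² + 43²)) = √(-2856 + √(1089 + 1849)) = √(-2856 + √2938)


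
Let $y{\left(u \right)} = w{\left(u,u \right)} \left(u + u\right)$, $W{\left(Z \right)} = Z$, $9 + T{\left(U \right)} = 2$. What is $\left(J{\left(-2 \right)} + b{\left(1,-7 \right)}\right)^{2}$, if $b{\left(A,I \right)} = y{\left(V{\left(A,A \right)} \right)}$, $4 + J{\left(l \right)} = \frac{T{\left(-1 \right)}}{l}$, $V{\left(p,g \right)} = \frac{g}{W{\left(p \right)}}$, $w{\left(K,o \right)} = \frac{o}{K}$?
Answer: $\frac{9}{4} \approx 2.25$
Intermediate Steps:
$T{\left(U \right)} = -7$ ($T{\left(U \right)} = -9 + 2 = -7$)
$V{\left(p,g \right)} = \frac{g}{p}$
$J{\left(l \right)} = -4 - \frac{7}{l}$
$y{\left(u \right)} = 2 u$ ($y{\left(u \right)} = \frac{u}{u} \left(u + u\right) = 1 \cdot 2 u = 2 u$)
$b{\left(A,I \right)} = 2$ ($b{\left(A,I \right)} = 2 \frac{A}{A} = 2 \cdot 1 = 2$)
$\left(J{\left(-2 \right)} + b{\left(1,-7 \right)}\right)^{2} = \left(\left(-4 - \frac{7}{-2}\right) + 2\right)^{2} = \left(\left(-4 - - \frac{7}{2}\right) + 2\right)^{2} = \left(\left(-4 + \frac{7}{2}\right) + 2\right)^{2} = \left(- \frac{1}{2} + 2\right)^{2} = \left(\frac{3}{2}\right)^{2} = \frac{9}{4}$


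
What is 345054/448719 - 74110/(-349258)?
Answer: 25627905837/26119783417 ≈ 0.98117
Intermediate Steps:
345054/448719 - 74110/(-349258) = 345054*(1/448719) - 74110*(-1/349258) = 115018/149573 + 37055/174629 = 25627905837/26119783417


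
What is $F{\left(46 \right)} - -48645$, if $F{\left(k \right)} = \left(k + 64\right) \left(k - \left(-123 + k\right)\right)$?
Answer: $62175$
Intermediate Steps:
$F{\left(k \right)} = 7872 + 123 k$ ($F{\left(k \right)} = \left(64 + k\right) 123 = 7872 + 123 k$)
$F{\left(46 \right)} - -48645 = \left(7872 + 123 \cdot 46\right) - -48645 = \left(7872 + 5658\right) + 48645 = 13530 + 48645 = 62175$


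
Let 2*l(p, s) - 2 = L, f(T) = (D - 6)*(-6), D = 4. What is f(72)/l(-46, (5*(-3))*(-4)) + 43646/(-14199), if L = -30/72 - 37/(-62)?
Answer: 91371766/11515389 ≈ 7.9348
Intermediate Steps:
f(T) = 12 (f(T) = (4 - 6)*(-6) = -2*(-6) = 12)
L = 67/372 (L = -30*1/72 - 37*(-1/62) = -5/12 + 37/62 = 67/372 ≈ 0.18011)
l(p, s) = 811/744 (l(p, s) = 1 + (½)*(67/372) = 1 + 67/744 = 811/744)
f(72)/l(-46, (5*(-3))*(-4)) + 43646/(-14199) = 12/(811/744) + 43646/(-14199) = 12*(744/811) + 43646*(-1/14199) = 8928/811 - 43646/14199 = 91371766/11515389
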